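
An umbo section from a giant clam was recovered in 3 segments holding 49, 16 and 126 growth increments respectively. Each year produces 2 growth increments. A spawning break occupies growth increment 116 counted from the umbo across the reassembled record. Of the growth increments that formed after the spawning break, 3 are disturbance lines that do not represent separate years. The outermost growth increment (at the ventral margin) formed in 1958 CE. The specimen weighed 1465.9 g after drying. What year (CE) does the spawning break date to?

1922 CE

Total growth increments = 49 + 16 + 126 = 191.
The spawning break sits at growth increment 116 from the umbo, so 191 − 116 = 75 growth increments formed after it.
75 − 3 false = 72 true growth increments after the spawning break.
72 growth increments at 2 per year is 72 / 2 = 36 years.
Counting back 36 years from 1958 CE places the spawning break in 1958 − 36 = 1922 CE.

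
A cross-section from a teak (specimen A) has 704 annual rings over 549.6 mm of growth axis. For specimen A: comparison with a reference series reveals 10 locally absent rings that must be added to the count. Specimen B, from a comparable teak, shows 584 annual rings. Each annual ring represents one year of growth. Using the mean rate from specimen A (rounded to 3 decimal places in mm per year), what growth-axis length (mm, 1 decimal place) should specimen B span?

449.7 mm

Specimen A: adjusted count: 704 + 10 = 714 annual rings.
A: Extension rate ≈ 549.6 / 714 = 0.770 mm/year.
B's length ≈ 0.770 × 584 = 449.7 mm.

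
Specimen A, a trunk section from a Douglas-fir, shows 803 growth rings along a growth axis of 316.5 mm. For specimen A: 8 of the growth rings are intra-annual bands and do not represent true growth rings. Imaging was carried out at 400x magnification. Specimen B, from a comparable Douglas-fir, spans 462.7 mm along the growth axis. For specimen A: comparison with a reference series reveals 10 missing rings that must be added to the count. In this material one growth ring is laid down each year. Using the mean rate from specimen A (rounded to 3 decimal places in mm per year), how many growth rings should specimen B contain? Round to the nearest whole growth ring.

Specimen A: adjusted count: 803 − 8 + 10 = 805 growth rings.
A: Extension rate ≈ 316.5 / 805 = 0.393 mm/year.
Specimen B: 462.7 mm / 0.393 mm per year = 1177.35 years ≈ 1177 growth rings.

1177 growth rings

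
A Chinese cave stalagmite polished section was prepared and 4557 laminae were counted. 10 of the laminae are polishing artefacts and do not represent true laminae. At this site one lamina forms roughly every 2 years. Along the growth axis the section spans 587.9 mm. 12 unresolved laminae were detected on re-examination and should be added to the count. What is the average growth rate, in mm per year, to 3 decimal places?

0.064 mm per year

After corrections the count is 4557 − 10 + 12 = 4559 laminae.
At 2 years per lamina, 4559 × 2 = 9118 years.
Mean rate = 587.9 mm / 9118 years ≈ 0.064 mm per year.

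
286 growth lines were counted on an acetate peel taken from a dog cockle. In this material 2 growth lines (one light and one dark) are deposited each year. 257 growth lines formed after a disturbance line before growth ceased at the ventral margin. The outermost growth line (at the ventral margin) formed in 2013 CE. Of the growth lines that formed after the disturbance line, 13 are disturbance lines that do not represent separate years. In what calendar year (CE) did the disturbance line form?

257 growth lines formed after the disturbance line.
Excluding 13 false growth lines: 257 − 13 = 244.
244 growth lines at 2 per year is 244 / 2 = 122 years.
2013 − 122 = 1891 CE.

1891 CE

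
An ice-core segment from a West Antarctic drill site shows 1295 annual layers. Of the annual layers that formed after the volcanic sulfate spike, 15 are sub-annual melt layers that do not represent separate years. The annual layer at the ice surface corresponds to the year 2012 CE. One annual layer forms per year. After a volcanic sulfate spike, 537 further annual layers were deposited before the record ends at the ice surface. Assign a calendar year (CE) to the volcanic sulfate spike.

537 annual layers formed after the volcanic sulfate spike.
Removing the 15 false annual layers leaves 537 − 15 = 522 true annual layers beyond the volcanic sulfate spike.
2012 − 522 = 1490 CE.

1490 CE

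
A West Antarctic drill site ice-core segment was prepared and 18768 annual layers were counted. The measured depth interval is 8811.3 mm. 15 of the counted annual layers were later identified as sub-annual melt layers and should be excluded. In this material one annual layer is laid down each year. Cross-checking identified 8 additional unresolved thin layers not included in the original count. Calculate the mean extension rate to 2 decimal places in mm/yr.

After corrections the count is 18768 − 15 + 8 = 18761 annual layers.
8811.3 mm over 18761 years gives 8811.3 / 18761 ≈ 0.47 mm/yr.

0.47 mm/yr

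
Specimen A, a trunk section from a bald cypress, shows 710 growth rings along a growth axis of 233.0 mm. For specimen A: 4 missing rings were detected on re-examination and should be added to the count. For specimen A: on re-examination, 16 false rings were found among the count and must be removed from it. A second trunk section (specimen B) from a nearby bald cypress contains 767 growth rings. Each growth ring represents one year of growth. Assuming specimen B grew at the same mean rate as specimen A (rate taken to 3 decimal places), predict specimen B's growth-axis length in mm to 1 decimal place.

256.2 mm

Specimen A: after corrections the count is 710 − 16 + 4 = 698 growth rings.
A: 233.0 mm over 698 years gives 233.0 / 698 ≈ 0.334 mm per year.
For B, 0.334 mm/year × 767 years = 256.2 mm.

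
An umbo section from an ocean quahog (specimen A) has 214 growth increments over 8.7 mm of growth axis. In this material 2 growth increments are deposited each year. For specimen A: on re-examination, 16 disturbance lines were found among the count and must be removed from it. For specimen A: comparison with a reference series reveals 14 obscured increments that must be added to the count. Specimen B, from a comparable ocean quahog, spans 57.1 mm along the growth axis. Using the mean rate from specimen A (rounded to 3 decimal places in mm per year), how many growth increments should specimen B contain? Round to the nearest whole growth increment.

Specimen A: after corrections the count is 214 − 16 + 14 = 212 growth increments.
Specimen A: 212 growth increments at 2 per year is 212 / 2 = 106 years.
A: Extension rate ≈ 8.7 / 106 = 0.082 mm/year.
B spans 57.1 / 0.082 = 696.34 years; at 2 growth increments per year that is 696.34 × 2 ≈ 1393 growth increments.

1393 growth increments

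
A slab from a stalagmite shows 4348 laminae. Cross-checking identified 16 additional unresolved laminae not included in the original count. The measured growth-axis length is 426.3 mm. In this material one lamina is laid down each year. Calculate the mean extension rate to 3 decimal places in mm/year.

After corrections the count is 4348 + 16 = 4364 laminae.
Mean rate = 426.3 mm / 4364 years ≈ 0.098 mm/year.

0.098 mm/year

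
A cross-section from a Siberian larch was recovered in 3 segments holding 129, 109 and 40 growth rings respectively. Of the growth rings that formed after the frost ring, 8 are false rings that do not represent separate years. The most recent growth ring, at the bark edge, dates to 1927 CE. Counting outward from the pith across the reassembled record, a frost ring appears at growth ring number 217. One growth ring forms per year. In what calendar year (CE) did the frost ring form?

1874 CE

Total growth rings = 129 + 109 + 40 = 278.
Between growth ring 217 and the bark edge there are 278 − 217 = 61 growth rings.
Excluding 8 false growth rings: 61 − 8 = 53.
Counting back 53 years from 1927 CE places the frost ring in 1927 − 53 = 1874 CE.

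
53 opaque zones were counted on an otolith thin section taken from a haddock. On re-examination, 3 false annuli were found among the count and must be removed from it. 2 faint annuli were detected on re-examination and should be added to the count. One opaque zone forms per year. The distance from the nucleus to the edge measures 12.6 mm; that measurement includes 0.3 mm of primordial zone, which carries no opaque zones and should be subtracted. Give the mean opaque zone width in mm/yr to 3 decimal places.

0.237 mm/yr

Adjusted count: 53 − 3 + 2 = 52 opaque zones.
Net length = 12.6 − 0.3 = 12.3 mm.
Extension rate ≈ 12.3 / 52 = 0.237 mm/yr.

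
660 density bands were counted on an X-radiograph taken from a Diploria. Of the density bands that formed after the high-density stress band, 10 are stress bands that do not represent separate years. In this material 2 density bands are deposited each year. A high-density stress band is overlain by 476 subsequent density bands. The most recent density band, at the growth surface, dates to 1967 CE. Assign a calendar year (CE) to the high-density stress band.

There are 476 density bands younger than the high-density stress band.
Excluding 10 false density bands: 476 − 10 = 466.
466 density bands at 2 per year is 466 / 2 = 233 years.
The density band at the growth surface is 1967 CE, so the high-density stress band dates to 1967 − 233 = 1734 CE.

1734 CE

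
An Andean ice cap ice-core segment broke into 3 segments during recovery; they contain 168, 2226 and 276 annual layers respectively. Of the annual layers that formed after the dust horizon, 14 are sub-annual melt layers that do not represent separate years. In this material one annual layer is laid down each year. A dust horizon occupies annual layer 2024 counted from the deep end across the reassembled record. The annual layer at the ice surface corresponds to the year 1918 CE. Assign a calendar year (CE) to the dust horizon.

Total annual layers = 168 + 2226 + 276 = 2670.
2670 − 2024 = 646 annual layers lie beyond the dust horizon toward the ice surface.
Excluding 14 false annual layers: 646 − 14 = 632.
1918 − 632 = 1286 CE.

1286 CE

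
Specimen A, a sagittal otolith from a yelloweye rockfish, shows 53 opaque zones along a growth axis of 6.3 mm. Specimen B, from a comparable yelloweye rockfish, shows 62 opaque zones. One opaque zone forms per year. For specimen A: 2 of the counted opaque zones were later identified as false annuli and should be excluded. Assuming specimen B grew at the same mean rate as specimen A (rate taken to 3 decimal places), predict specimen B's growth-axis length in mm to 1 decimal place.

Specimen A: true opaque zone count = 53 − 2 = 51.
A: Extension rate ≈ 6.3 / 51 = 0.124 mm/year.
For B, 0.124 mm/year × 62 years = 7.7 mm.

7.7 mm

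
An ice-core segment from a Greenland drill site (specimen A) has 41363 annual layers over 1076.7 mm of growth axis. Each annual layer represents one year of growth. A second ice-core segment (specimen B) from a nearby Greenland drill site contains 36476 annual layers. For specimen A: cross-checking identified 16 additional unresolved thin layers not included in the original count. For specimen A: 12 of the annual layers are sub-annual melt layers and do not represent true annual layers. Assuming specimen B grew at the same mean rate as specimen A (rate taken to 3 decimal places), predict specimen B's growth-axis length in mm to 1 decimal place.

Specimen A: adjusted count: 41363 − 12 + 16 = 41367 annual layers.
A: 1076.7 mm over 41367 years gives 1076.7 / 41367 ≈ 0.026 mm/year.
For B, 0.026 mm/year × 36476 years = 948.4 mm.

948.4 mm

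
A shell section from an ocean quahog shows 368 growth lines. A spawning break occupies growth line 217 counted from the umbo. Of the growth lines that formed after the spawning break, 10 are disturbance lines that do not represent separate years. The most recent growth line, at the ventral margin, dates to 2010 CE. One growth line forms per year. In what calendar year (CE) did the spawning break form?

368 − 217 = 151 growth lines lie beyond the spawning break toward the ventral margin.
151 − 10 false = 141 true growth lines after the spawning break.
The growth line at the ventral margin is 2010 CE, so the spawning break dates to 2010 − 141 = 1869 CE.

1869 CE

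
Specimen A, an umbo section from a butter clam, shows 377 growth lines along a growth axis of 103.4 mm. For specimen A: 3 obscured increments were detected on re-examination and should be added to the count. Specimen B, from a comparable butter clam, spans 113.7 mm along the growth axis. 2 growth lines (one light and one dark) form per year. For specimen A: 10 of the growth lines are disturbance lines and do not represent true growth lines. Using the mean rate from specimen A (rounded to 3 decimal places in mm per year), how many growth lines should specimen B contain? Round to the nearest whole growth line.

407 growth lines

Specimen A: correcting the raw count gives 377 − 10 + 3 = 370 true growth lines.
Specimen A: 370 growth lines at 2 per year is 370 / 2 = 185 years.
A: 103.4 mm over 185 years gives 103.4 / 185 ≈ 0.559 mm per year.
B spans 113.7 / 0.559 = 203.40 years; at 2 growth lines per year that is 203.40 × 2 ≈ 407 growth lines.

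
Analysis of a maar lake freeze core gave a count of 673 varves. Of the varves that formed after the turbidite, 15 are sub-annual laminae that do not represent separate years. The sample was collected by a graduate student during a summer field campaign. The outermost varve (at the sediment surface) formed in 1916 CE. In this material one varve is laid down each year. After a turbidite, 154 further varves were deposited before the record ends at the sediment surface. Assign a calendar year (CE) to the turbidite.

1777 CE

154 varves post-date the turbidite.
154 − 15 false = 139 true varves after the turbidite.
The varve at the sediment surface is 1916 CE, so the turbidite dates to 1916 − 139 = 1777 CE.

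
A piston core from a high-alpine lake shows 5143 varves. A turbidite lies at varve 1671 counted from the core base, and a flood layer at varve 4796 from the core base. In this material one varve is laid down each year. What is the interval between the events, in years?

4796 − 1671 = 3125 varves lie between the two events.
That is 3125 years at one varve per year.

3125 years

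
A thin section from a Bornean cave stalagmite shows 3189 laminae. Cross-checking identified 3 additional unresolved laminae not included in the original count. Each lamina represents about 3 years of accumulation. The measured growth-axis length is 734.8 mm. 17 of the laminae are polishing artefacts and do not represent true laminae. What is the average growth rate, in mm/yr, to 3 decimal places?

0.077 mm/yr

Adjusted count: 3189 − 17 + 3 = 3175 laminae.
3175 laminae at 3 years each span 3175 × 3 = 9525 years.
734.8 mm over 9525 years gives 734.8 / 9525 ≈ 0.077 mm/yr.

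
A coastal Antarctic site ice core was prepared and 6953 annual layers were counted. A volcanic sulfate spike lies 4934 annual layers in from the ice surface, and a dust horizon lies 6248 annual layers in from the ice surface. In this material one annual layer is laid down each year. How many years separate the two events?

1314 years

The two markers are separated by 6248 − 4934 = 1314 annual layers.
One annual layer per year makes the interval 1314 years.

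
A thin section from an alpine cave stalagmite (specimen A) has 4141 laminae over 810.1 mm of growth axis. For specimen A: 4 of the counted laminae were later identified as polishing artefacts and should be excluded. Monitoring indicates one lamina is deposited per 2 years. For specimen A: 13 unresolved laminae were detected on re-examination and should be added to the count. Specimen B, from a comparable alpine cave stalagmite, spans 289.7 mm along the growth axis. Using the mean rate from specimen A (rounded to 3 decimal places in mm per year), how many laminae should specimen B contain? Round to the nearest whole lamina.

1478 laminae

Specimen A: true lamina count = 4141 − 4 + 13 = 4150.
Specimen A: multiplying by 2 years per lamina: 4150 × 2 = 8300 years.
A: Extension rate ≈ 810.1 / 8300 = 0.098 mm per year.
B spans 289.7 / 0.098 = 2956.12 years; at 2 years per lamina that is 2956.12 / 2 ≈ 1478 laminae.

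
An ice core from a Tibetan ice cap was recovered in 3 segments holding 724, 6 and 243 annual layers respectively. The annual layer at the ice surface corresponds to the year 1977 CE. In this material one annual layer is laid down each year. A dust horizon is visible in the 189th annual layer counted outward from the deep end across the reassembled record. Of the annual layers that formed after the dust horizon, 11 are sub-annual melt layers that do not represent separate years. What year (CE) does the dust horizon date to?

Total annual layers = 724 + 6 + 243 = 973.
The dust horizon sits at annual layer 189 from the deep end, so 973 − 189 = 784 annual layers formed after it.
Removing the 11 false annual layers leaves 784 − 11 = 773 true annual layers beyond the dust horizon.
The annual layer at the ice surface is 1977 CE, so the dust horizon dates to 1977 − 773 = 1204 CE.

1204 CE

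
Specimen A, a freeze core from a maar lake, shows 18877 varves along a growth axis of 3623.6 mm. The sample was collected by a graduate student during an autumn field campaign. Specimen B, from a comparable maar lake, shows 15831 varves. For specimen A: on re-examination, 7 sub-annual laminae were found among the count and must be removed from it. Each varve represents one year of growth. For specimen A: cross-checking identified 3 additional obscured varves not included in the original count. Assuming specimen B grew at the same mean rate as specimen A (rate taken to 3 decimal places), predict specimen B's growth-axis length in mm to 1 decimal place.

Specimen A: adjusted count: 18877 − 7 + 3 = 18873 varves.
A: Extension rate ≈ 3623.6 / 18873 = 0.192 mm/yr.
B's length ≈ 0.192 × 15831 = 3039.6 mm.

3039.6 mm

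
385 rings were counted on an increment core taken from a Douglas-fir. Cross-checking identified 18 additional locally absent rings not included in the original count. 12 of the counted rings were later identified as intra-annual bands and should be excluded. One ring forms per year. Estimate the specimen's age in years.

True ring count = 385 − 12 + 18 = 391.
At one ring per year, that is 391 years.

391 years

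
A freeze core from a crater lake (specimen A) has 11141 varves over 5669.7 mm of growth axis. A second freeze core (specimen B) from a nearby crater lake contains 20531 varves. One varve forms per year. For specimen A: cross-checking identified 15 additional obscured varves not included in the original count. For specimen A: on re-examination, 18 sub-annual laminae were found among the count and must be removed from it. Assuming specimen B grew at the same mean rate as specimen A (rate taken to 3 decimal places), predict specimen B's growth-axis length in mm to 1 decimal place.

Specimen A: true varve count = 11141 − 18 + 15 = 11138.
A: 5669.7 mm over 11138 years gives 5669.7 / 11138 ≈ 0.509 mm/year.
B's length ≈ 0.509 × 20531 = 10450.3 mm.

10450.3 mm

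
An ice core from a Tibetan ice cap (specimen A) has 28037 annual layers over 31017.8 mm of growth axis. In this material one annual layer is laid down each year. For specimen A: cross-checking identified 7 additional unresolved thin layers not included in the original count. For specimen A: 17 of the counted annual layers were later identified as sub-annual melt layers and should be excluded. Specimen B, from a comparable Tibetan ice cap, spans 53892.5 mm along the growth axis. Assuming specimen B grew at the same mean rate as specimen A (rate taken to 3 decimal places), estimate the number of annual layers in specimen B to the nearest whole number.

Specimen A: true annual layer count = 28037 − 17 + 7 = 28027.
A: 31017.8 mm over 28027 years gives 31017.8 / 28027 ≈ 1.107 mm per year.
For B, 53892.5 / 1.107 = 48683.38 years ≈ 48683 annual layers.

48683 annual layers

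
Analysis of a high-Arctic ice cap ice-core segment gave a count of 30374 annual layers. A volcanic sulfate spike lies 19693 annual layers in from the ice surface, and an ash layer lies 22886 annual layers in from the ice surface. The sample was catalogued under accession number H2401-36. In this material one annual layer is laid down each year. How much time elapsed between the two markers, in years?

The two markers are separated by 22886 − 19693 = 3193 annual layers.
At one annual layer per year, 3193 years elapsed between them.

3193 years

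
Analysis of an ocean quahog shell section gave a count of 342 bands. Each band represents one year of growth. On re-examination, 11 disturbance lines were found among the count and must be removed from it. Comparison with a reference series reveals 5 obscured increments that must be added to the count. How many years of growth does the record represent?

After corrections the count is 342 − 11 + 5 = 336 bands.
One band per year makes the duration 336 years.

336 years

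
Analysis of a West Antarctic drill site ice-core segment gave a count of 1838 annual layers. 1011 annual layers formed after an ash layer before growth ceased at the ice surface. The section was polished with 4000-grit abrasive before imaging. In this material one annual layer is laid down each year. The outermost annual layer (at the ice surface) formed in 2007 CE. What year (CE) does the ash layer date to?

996 CE

There are 1011 annual layers younger than the ash layer.
2007 − 1011 = 996 CE.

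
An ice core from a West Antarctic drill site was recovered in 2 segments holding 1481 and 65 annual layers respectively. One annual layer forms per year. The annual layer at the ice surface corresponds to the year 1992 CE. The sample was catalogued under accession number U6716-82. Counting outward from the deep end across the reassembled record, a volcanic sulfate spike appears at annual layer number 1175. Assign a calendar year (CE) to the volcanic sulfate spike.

1621 CE

Total annual layers = 1481 + 65 = 1546.
1546 − 1175 = 371 annual layers lie beyond the volcanic sulfate spike toward the ice surface.
Counting back 371 years from 1992 CE places the volcanic sulfate spike in 1992 − 371 = 1621 CE.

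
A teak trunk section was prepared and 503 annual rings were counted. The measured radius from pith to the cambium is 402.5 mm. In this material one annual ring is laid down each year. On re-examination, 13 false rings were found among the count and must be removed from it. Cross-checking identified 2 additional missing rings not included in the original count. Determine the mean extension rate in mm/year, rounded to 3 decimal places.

0.818 mm/year

Adjusted count: 503 − 13 + 2 = 492 annual rings.
402.5 mm over 492 years gives 402.5 / 492 ≈ 0.818 mm/year.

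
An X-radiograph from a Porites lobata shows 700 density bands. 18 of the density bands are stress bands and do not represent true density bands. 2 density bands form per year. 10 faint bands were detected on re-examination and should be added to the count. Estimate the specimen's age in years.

346 years

Adjusted count: 700 − 18 + 10 = 692 density bands.
692 density bands at 2 per year is 692 / 2 = 346 years.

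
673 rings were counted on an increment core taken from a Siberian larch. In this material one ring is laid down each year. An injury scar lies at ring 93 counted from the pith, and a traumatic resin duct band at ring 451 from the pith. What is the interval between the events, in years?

358 years

451 − 93 = 358 rings lie between the two events.
At one ring per year, 358 years elapsed between them.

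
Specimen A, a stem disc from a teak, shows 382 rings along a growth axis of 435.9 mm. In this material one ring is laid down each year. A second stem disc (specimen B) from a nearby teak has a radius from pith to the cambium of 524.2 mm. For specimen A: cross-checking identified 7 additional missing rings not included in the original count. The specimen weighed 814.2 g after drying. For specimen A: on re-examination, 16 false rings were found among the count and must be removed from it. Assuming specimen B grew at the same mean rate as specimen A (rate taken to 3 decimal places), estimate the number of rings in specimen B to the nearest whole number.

448 rings

Specimen A: true ring count = 382 − 16 + 7 = 373.
A: Mean rate = 435.9 mm / 373 years ≈ 1.169 mm/year.
B spans 524.2 / 1.169 = 448.42 years ≈ 448 rings.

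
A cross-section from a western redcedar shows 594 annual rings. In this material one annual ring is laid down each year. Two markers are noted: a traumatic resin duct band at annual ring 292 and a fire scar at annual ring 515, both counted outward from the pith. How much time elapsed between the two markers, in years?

223 years

Separation: 515 − 292 = 223 annual rings.
That is 223 years at one annual ring per year.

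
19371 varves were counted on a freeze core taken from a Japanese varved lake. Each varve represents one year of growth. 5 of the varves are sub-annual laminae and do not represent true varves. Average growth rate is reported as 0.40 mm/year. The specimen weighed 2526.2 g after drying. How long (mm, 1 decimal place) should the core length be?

7746.4 mm

Correcting the raw count gives 19371 − 5 = 19366 true varves.
Length ≈ 0.40 × 19366 = 7746.4 mm.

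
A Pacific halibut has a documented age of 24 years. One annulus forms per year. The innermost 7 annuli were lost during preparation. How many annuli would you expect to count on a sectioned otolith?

Expected annuli over 24 years: 24.
24 − 7 missed = 17 annuli expected in the prepared section.

17 annuli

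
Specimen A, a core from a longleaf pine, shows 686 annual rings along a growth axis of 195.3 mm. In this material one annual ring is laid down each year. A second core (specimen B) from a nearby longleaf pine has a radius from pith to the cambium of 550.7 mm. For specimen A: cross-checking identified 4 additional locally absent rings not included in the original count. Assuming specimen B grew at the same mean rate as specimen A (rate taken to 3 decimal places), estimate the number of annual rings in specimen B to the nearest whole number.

1946 annual rings

Specimen A: true annual ring count = 686 + 4 = 690.
A: Mean rate = 195.3 mm / 690 years ≈ 0.283 mm per year.
Specimen B: 550.7 mm / 0.283 mm per year = 1945.94 years ≈ 1946 annual rings.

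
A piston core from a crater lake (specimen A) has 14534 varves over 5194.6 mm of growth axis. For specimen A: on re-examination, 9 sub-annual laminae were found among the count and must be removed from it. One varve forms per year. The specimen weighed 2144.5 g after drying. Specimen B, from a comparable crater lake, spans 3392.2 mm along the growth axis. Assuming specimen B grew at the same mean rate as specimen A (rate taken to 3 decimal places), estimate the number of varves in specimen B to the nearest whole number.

9475 varves

Specimen A: true varve count = 14534 − 9 = 14525.
A: Extension rate ≈ 5194.6 / 14525 = 0.358 mm per year.
For B, 3392.2 / 0.358 = 9475.42 years ≈ 9475 varves.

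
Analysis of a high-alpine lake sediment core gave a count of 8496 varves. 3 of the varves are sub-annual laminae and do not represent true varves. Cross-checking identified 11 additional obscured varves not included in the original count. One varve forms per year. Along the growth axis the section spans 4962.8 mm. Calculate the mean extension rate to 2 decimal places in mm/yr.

Correcting the raw count gives 8496 − 3 + 11 = 8504 true varves.
Extension rate ≈ 4962.8 / 8504 = 0.58 mm/yr.

0.58 mm/yr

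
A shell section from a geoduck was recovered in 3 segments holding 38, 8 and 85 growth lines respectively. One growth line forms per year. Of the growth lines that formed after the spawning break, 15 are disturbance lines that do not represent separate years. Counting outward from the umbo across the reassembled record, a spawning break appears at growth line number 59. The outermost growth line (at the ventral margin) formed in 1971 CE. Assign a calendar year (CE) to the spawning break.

Total growth lines = 38 + 8 + 85 = 131.
131 − 59 = 72 growth lines lie beyond the spawning break toward the ventral margin.
Excluding 15 false growth lines: 72 − 15 = 57.
The growth line at the ventral margin is 1971 CE, so the spawning break dates to 1971 − 57 = 1914 CE.

1914 CE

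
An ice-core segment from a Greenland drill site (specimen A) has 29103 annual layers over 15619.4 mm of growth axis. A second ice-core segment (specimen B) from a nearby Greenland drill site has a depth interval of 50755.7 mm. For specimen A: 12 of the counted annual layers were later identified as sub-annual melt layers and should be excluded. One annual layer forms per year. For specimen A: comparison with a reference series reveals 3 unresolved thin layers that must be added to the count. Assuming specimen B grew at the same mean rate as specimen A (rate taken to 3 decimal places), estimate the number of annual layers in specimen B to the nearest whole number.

Specimen A: true annual layer count = 29103 − 12 + 3 = 29094.
A: Mean rate = 15619.4 mm / 29094 years ≈ 0.537 mm per year.
For B, 50755.7 / 0.537 = 94517.13 years ≈ 94517 annual layers.

94517 annual layers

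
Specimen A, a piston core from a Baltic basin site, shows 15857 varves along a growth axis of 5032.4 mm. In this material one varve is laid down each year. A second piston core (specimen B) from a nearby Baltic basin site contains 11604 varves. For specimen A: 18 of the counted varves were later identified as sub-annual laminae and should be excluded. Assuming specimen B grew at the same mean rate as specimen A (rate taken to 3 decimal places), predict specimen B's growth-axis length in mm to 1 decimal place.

3690.1 mm

Specimen A: correcting the raw count gives 15857 − 18 = 15839 true varves.
A: 5032.4 mm over 15839 years gives 5032.4 / 15839 ≈ 0.318 mm per year.
For B, 0.318 mm/year × 11604 years = 3690.1 mm.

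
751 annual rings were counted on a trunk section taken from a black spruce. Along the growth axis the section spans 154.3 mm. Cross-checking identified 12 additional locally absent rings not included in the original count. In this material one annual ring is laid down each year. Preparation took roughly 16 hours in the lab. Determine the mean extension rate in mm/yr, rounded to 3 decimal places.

0.202 mm/yr

After corrections the count is 751 + 12 = 763 annual rings.
Extension rate ≈ 154.3 / 763 = 0.202 mm/yr.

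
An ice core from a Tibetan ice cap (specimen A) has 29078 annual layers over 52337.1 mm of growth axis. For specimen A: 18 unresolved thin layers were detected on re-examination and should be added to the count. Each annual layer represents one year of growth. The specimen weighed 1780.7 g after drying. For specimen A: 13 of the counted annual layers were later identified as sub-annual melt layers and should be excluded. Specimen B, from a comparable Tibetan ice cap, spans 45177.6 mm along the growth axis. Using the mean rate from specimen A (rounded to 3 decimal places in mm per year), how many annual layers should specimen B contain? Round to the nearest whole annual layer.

25099 annual layers

Specimen A: adjusted count: 29078 − 13 + 18 = 29083 annual layers.
A: Mean rate = 52337.1 mm / 29083 years ≈ 1.800 mm/yr.
For B, 45177.6 / 1.800 = 25098.67 years ≈ 25099 annual layers.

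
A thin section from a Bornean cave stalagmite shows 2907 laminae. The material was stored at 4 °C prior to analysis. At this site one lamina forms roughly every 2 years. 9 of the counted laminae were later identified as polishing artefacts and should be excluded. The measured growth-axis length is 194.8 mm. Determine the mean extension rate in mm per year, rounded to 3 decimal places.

Correcting the raw count gives 2907 − 9 = 2898 true laminae.
2898 laminae at 2 years each span 2898 × 2 = 5796 years.
Extension rate ≈ 194.8 / 5796 = 0.034 mm per year.

0.034 mm per year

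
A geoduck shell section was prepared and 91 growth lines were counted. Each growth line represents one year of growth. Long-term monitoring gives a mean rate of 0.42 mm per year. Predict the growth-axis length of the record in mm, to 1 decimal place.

91 years of growth are recorded.
Predicted length = 0.42 mm/year × 91 years = 38.2 mm.

38.2 mm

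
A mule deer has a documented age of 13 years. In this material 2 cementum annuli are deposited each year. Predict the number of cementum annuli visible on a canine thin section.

With 2 cementum annuli per year, 13 years would produce 13 × 2 = 26 cementum annuli.
So 26 cementum annuli should be present.

26 cementum annuli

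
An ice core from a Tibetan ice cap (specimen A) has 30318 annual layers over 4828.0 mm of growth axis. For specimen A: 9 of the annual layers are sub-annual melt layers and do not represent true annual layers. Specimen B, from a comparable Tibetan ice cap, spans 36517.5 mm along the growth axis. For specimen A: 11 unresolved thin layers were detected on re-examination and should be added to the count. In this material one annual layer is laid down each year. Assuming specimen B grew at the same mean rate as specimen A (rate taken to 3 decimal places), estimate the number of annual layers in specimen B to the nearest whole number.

229670 annual layers

Specimen A: true annual layer count = 30318 − 9 + 11 = 30320.
A: 4828.0 mm over 30320 years gives 4828.0 / 30320 ≈ 0.159 mm/yr.
Specimen B: 36517.5 mm / 0.159 mm per year = 229669.81 years ≈ 229670 annual layers.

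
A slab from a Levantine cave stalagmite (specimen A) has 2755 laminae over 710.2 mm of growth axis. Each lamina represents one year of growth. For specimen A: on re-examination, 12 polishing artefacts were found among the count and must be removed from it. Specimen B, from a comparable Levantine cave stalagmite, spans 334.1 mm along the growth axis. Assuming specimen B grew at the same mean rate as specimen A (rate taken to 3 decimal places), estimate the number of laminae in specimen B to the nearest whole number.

1290 laminae

Specimen A: correcting the raw count gives 2755 − 12 = 2743 true laminae.
A: 710.2 mm over 2743 years gives 710.2 / 2743 ≈ 0.259 mm per year.
Specimen B: 334.1 mm / 0.259 mm per year = 1289.96 years ≈ 1290 laminae.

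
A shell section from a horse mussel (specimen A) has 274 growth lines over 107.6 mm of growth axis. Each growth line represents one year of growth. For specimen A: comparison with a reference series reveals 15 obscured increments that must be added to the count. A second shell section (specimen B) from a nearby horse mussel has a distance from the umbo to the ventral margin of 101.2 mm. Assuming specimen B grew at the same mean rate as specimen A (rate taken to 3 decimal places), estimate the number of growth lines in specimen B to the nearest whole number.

Specimen A: after corrections the count is 274 + 15 = 289 growth lines.
A: Mean rate = 107.6 mm / 289 years ≈ 0.372 mm per year.
Specimen B: 101.2 mm / 0.372 mm per year = 272.04 years ≈ 272 growth lines.

272 growth lines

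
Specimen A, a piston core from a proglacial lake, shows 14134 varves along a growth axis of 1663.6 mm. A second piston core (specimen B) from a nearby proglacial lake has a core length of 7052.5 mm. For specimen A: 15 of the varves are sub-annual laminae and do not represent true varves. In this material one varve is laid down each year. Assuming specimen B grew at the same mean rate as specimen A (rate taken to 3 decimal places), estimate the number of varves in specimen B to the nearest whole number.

59767 varves

Specimen A: after corrections the count is 14134 − 15 = 14119 varves.
A: Extension rate ≈ 1663.6 / 14119 = 0.118 mm per year.
B spans 7052.5 / 0.118 = 59766.95 years ≈ 59767 varves.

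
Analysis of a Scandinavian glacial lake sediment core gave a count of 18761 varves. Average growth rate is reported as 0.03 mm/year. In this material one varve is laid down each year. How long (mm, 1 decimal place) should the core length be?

562.8 mm

18761 years of growth are recorded.
18761 years at 0.03 mm/year gives 0.03 × 18761 = 562.8 mm.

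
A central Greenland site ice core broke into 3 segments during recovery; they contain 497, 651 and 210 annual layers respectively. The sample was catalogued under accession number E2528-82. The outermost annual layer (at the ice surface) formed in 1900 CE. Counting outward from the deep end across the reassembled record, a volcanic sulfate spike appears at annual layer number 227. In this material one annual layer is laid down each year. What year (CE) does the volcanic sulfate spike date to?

769 CE

Total annual layers = 497 + 651 + 210 = 1358.
1358 − 227 = 1131 annual layers lie beyond the volcanic sulfate spike toward the ice surface.
Counting back 1131 years from 1900 CE places the volcanic sulfate spike in 1900 − 1131 = 769 CE.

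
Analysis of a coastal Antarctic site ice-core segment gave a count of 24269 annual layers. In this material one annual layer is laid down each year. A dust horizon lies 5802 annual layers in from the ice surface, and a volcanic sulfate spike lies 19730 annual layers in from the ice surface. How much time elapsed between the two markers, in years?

13928 yr

19730 − 5802 = 13928 annual layers lie between the two events.
That is 13928 years at one annual layer per year.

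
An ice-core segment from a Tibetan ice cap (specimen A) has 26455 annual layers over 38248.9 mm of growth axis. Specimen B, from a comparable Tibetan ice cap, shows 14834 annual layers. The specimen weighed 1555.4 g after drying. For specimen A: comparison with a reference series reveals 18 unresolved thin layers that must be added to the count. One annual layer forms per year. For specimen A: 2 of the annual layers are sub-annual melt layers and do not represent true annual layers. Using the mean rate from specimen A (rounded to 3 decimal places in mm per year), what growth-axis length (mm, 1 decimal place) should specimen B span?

21435.1 mm

Specimen A: true annual layer count = 26455 − 2 + 18 = 26471.
A: Mean rate = 38248.9 mm / 26471 years ≈ 1.445 mm/year.
B's length ≈ 1.445 × 14834 = 21435.1 mm.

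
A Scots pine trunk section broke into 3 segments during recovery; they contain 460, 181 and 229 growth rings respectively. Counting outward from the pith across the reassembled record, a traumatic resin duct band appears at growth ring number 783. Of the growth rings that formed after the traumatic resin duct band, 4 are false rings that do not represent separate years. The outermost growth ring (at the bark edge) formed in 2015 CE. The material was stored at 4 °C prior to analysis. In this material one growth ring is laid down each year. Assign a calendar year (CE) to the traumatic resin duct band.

Total growth rings = 460 + 181 + 229 = 870.
870 − 783 = 87 growth rings lie beyond the traumatic resin duct band toward the bark edge.
Removing the 4 false growth rings leaves 87 − 4 = 83 true growth rings beyond the traumatic resin duct band.
The growth ring at the bark edge is 2015 CE, so the traumatic resin duct band dates to 2015 − 83 = 1932 CE.

1932 CE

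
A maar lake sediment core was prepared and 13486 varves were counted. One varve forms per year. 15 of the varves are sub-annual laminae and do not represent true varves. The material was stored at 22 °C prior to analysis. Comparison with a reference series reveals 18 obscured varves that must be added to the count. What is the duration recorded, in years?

13489 years

True varve count = 13486 − 15 + 18 = 13489.
With a one-to-one varve periodicity this is 13489 years.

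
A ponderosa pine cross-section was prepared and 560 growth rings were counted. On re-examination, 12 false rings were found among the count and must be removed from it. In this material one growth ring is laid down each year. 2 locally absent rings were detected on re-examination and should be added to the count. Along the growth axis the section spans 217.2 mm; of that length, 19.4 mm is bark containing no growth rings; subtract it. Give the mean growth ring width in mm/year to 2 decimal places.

True growth ring count = 560 − 12 + 2 = 550.
The growth record spans 217.2 − 19.4 = 197.8 mm.
197.8 mm over 550 years gives 197.8 / 550 ≈ 0.36 mm/year.

0.36 mm/year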